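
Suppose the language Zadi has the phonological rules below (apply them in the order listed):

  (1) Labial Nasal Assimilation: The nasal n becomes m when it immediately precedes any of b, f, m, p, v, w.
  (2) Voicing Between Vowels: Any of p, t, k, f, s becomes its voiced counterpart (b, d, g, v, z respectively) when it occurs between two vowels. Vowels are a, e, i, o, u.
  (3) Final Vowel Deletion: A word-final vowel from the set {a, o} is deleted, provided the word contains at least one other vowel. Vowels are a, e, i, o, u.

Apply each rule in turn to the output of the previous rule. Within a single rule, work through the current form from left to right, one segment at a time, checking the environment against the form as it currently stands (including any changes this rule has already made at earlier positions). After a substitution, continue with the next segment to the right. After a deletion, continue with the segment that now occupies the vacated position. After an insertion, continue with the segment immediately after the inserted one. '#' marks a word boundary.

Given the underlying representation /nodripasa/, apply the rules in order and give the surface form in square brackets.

[nodribaz]

(1) Labial Nasal Assimilation: no change — [nodripasa]
(2) Voicing Between Vowels: [nodripasa] → [nodribaza]
(3) Final Vowel Deletion: [nodribaza] → [nodribaz]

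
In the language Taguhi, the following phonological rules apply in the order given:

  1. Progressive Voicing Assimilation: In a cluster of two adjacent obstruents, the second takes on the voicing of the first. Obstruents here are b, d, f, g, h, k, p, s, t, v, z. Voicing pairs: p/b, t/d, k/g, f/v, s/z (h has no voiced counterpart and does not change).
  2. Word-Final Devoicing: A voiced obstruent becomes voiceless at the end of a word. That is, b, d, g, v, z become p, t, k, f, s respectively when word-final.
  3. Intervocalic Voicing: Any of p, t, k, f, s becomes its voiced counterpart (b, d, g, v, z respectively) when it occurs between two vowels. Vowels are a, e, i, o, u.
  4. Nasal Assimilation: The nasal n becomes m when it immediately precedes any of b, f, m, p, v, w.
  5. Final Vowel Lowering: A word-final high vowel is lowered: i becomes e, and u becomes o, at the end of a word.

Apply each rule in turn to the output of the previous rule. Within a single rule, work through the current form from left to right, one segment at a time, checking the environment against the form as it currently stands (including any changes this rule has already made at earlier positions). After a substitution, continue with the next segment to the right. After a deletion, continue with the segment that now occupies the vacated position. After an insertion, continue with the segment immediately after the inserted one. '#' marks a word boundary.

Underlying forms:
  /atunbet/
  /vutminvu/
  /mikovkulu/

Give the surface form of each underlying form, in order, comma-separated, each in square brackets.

/atunbet/:
  1 Progressive Voicing Assimilation: no change — [atunbet]
  2 Word-Final Devoicing: no change — [atunbet]
  3 Intervocalic Voicing: [atunbet] → [adunbet]
  4 Nasal Assimilation: [adunbet] → [adumbet]
  5 Final Vowel Lowering: no change — [adumbet]
/vutminvu/:
  1 Progressive Voicing Assimilation: no change — [vutminvu]
  2 Word-Final Devoicing: no change — [vutminvu]
  3 Intervocalic Voicing: no change — [vutminvu]
  4 Nasal Assimilation: [vutminvu] → [vutmimvu]
  5 Final Vowel Lowering: [vutmimvu] → [vutmimvo]
/mikovkulu/:
  1 Progressive Voicing Assimilation: [mikovkulu] → [mikovgulu]
  2 Word-Final Devoicing: no change — [mikovgulu]
  3 Intervocalic Voicing: [mikovgulu] → [migovgulu]
  4 Nasal Assimilation: no change — [migovgulu]
  5 Final Vowel Lowering: [migovgulu] → [migovgulo]

[adumbet], [vutmimvo], [migovgulo]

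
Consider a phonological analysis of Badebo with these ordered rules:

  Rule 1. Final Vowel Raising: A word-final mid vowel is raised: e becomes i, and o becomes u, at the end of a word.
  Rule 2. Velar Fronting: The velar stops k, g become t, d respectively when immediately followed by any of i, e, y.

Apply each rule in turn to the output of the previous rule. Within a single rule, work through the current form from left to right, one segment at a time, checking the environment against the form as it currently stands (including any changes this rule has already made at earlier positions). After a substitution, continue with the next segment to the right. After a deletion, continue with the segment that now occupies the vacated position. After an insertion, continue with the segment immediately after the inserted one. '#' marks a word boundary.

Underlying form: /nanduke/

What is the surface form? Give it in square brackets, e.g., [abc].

[nanduti]

Rule 1 Final Vowel Raising: [nanduke] → [nanduki]
Rule 2 Velar Fronting: [nanduki] → [nanduti]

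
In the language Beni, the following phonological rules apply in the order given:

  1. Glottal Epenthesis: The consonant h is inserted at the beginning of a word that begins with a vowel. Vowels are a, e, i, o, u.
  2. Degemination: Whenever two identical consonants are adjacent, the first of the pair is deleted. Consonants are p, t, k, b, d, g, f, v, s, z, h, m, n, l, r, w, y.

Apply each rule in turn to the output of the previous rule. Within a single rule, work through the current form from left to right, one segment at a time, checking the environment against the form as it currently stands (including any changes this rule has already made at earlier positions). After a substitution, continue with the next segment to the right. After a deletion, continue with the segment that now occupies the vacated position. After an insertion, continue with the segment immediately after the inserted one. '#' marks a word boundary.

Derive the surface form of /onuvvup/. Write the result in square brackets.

1 Glottal Epenthesis: [onuvvup] → [honuvvup]
2 Degemination: [honuvvup] → [honuvup]

[honuvup]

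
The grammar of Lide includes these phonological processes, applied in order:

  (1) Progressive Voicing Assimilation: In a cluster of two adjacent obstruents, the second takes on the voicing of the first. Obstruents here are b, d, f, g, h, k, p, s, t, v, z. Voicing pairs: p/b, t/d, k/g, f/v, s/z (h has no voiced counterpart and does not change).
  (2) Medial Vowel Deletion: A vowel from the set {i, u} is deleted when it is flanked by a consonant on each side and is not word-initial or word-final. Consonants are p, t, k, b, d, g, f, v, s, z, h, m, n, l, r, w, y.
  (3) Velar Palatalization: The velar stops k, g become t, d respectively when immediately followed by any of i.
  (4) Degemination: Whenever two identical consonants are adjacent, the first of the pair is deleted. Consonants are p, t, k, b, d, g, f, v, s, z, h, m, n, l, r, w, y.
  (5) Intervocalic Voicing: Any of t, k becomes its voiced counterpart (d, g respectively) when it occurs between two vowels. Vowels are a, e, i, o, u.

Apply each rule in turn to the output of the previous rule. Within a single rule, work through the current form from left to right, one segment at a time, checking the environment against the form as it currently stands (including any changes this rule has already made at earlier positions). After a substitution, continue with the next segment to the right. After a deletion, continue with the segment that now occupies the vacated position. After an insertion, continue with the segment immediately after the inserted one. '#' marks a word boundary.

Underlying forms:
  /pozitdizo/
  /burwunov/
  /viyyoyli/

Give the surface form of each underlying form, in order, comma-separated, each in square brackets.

[poztzo], [brwnov], [vyoyli]

/pozitdizo/:
  (1) Progressive Voicing Assimilation: [pozitdizo] → [pozittizo]
  (2) Medial Vowel Deletion: [pozittizo] → [pozttzo]
  (3) Velar Palatalization: no change — [pozttzo]
  (4) Degemination: [pozttzo] → [poztzo]
  (5) Intervocalic Voicing: no change — [poztzo]
/burwunov/:
  (1) Progressive Voicing Assimilation: no change — [burwunov]
  (2) Medial Vowel Deletion: [burwunov] → [brwnov]
  (3) Velar Palatalization: no change — [brwnov]
  (4) Degemination: no change — [brwnov]
  (5) Intervocalic Voicing: no change — [brwnov]
/viyyoyli/:
  (1) Progressive Voicing Assimilation: no change — [viyyoyli]
  (2) Medial Vowel Deletion: [viyyoyli] → [vyyoyli]
  (3) Velar Palatalization: no change — [vyyoyli]
  (4) Degemination: [vyyoyli] → [vyoyli]
  (5) Intervocalic Voicing: no change — [vyoyli]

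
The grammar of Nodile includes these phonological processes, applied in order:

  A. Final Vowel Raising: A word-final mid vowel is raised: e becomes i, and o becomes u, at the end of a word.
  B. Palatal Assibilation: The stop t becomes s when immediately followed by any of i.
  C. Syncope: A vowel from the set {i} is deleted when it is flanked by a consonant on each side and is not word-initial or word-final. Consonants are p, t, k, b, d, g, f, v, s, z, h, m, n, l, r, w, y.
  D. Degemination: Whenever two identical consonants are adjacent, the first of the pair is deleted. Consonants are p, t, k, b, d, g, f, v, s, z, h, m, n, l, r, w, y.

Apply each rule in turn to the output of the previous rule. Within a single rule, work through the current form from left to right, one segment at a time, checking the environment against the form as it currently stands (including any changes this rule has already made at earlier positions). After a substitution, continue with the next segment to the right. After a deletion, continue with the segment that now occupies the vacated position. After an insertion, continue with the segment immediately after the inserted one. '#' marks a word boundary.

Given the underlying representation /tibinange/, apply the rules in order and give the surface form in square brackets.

A Final Vowel Raising: [tibinange] → [tibinangi]
B Palatal Assibilation: [tibinangi] → [sibinangi]
C Syncope: [sibinangi] → [sbnangi]
D Degemination: no change — [sbnangi]

[sbnangi]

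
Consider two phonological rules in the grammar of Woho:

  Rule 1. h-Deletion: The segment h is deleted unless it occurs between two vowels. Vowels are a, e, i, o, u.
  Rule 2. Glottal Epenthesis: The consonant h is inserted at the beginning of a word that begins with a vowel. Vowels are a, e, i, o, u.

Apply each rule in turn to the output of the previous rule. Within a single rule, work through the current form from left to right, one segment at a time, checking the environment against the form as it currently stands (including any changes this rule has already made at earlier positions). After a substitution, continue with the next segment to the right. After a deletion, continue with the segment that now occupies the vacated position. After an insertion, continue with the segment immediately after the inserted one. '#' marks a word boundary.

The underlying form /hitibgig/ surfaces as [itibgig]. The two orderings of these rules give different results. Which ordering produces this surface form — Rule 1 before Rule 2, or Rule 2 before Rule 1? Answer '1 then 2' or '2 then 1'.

2 then 1

Order 1 then 2:
  1 h-Deletion: [hitibgig] → [itibgig]
  2 Glottal Epenthesis: [itibgig] → [hitibgig]
  result: [hitibgig]
Order 2 then 1:
  2 Glottal Epenthesis: no change — [hitibgig]
  1 h-Deletion: [hitibgig] → [itibgig]
  result: [itibgig]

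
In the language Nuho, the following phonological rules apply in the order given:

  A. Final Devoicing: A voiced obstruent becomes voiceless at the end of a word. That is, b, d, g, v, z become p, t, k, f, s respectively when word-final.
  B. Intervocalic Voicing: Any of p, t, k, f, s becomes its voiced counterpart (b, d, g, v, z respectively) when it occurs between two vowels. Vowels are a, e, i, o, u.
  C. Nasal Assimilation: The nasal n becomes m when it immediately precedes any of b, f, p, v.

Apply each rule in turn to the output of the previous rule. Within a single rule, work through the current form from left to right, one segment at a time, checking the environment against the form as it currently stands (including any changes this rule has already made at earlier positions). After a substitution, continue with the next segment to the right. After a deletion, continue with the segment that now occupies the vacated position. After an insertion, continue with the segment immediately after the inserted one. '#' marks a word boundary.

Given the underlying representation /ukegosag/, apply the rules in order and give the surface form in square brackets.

A Final Devoicing: [ukegosag] → [ukegosak]
B Intervocalic Voicing: [ukegosak] → [ugegozak]
C Nasal Assimilation: no change — [ugegozak]

[ugegozak]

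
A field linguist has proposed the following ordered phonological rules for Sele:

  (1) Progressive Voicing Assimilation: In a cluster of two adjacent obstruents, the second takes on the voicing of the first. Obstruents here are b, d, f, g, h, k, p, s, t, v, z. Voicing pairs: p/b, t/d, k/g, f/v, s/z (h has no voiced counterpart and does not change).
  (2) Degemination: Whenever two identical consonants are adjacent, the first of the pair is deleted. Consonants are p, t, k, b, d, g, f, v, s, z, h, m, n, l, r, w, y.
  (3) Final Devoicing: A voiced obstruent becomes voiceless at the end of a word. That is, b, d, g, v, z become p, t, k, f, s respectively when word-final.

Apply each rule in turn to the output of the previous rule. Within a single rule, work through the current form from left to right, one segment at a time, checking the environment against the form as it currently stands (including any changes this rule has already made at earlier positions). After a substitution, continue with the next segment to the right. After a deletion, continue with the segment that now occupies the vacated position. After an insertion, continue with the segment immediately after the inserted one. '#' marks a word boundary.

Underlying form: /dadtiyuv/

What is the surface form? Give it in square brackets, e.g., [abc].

(1) Progressive Voicing Assimilation: [dadtiyuv] → [daddiyuv]
(2) Degemination: [daddiyuv] → [dadiyuv]
(3) Final Devoicing: [dadiyuv] → [dadiyuf]

[dadiyuf]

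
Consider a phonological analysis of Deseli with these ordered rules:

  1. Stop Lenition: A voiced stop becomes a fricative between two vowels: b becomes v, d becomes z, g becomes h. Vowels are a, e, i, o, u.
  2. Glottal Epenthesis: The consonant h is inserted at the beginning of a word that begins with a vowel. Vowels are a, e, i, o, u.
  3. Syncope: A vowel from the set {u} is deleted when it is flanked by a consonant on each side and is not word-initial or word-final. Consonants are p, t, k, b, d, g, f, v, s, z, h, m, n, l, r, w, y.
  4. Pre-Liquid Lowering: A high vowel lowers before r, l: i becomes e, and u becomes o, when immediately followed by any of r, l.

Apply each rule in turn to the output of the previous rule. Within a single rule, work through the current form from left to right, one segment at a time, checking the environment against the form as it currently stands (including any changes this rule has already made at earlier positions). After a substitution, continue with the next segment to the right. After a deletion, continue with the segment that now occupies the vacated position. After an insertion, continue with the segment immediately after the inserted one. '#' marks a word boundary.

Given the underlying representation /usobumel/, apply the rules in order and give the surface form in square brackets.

[hsovmel]

1 Stop Lenition: [usobumel] → [usovumel]
2 Glottal Epenthesis: [usovumel] → [husovumel]
3 Syncope: [husovumel] → [hsovmel]
4 Pre-Liquid Lowering: no change — [hsovmel]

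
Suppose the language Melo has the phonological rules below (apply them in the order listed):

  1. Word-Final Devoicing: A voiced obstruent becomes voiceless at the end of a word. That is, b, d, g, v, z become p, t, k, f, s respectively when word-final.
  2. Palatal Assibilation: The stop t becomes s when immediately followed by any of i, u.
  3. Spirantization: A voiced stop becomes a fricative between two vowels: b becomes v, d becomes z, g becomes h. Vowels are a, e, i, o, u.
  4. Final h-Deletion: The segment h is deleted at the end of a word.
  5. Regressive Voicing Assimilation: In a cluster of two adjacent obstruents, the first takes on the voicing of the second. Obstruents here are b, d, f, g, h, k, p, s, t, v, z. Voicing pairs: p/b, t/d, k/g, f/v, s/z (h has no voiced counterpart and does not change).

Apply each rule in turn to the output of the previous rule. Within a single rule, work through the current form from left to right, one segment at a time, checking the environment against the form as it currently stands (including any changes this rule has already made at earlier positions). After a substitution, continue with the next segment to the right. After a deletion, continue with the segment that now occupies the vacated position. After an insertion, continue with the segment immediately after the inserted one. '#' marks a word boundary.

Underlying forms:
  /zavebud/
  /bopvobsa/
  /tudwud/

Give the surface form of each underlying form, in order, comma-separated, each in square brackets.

[zavevut], [bobvopsa], [sudwut]

/zavebud/:
  1 Word-Final Devoicing: [zavebud] → [zavebut]
  2 Palatal Assibilation: no change — [zavebut]
  3 Spirantization: [zavebut] → [zavevut]
  4 Final h-Deletion: no change — [zavevut]
  5 Regressive Voicing Assimilation: no change — [zavevut]
/bopvobsa/:
  1 Word-Final Devoicing: no change — [bopvobsa]
  2 Palatal Assibilation: no change — [bopvobsa]
  3 Spirantization: no change — [bopvobsa]
  4 Final h-Deletion: no change — [bopvobsa]
  5 Regressive Voicing Assimilation: [bopvobsa] → [bobvopsa]
/tudwud/:
  1 Word-Final Devoicing: [tudwud] → [tudwut]
  2 Palatal Assibilation: [tudwut] → [sudwut]
  3 Spirantization: no change — [sudwut]
  4 Final h-Deletion: no change — [sudwut]
  5 Regressive Voicing Assimilation: no change — [sudwut]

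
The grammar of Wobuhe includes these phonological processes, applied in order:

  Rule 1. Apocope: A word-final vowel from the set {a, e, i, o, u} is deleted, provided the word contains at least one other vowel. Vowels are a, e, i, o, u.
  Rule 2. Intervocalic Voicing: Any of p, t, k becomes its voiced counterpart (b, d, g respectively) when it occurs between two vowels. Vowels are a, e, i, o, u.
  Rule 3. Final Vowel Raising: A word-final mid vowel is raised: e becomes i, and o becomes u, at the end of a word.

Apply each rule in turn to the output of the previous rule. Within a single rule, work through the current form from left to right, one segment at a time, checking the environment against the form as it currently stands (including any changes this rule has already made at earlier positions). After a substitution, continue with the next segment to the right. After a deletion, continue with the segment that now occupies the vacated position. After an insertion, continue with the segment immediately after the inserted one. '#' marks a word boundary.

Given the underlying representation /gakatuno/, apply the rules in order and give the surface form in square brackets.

[gagadun]

Rule 1 Apocope: [gakatuno] → [gakatun]
Rule 2 Intervocalic Voicing: [gakatun] → [gagadun]
Rule 3 Final Vowel Raising: no change — [gagadun]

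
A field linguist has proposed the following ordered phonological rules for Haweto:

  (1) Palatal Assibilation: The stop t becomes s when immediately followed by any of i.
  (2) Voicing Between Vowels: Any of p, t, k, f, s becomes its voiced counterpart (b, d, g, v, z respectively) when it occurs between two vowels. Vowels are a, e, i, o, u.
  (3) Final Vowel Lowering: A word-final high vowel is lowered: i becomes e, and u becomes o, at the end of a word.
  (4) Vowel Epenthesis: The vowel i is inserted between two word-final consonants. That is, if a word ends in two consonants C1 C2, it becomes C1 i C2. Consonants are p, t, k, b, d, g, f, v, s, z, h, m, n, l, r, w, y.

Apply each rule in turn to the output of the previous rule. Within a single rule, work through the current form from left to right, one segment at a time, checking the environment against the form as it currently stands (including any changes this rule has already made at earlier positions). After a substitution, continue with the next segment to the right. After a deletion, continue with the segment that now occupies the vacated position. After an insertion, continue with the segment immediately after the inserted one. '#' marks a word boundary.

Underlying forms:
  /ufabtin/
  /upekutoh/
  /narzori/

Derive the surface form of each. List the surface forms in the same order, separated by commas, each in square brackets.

/ufabtin/:
  (1) Palatal Assibilation: [ufabtin] → [ufabsin]
  (2) Voicing Between Vowels: [ufabsin] → [uvabsin]
  (3) Final Vowel Lowering: no change — [uvabsin]
  (4) Vowel Epenthesis: no change — [uvabsin]
/upekutoh/:
  (1) Palatal Assibilation: no change — [upekutoh]
  (2) Voicing Between Vowels: [upekutoh] → [ubegudoh]
  (3) Final Vowel Lowering: no change — [ubegudoh]
  (4) Vowel Epenthesis: no change — [ubegudoh]
/narzori/:
  (1) Palatal Assibilation: no change — [narzori]
  (2) Voicing Between Vowels: no change — [narzori]
  (3) Final Vowel Lowering: [narzori] → [narzore]
  (4) Vowel Epenthesis: no change — [narzore]

[uvabsin], [ubegudoh], [narzore]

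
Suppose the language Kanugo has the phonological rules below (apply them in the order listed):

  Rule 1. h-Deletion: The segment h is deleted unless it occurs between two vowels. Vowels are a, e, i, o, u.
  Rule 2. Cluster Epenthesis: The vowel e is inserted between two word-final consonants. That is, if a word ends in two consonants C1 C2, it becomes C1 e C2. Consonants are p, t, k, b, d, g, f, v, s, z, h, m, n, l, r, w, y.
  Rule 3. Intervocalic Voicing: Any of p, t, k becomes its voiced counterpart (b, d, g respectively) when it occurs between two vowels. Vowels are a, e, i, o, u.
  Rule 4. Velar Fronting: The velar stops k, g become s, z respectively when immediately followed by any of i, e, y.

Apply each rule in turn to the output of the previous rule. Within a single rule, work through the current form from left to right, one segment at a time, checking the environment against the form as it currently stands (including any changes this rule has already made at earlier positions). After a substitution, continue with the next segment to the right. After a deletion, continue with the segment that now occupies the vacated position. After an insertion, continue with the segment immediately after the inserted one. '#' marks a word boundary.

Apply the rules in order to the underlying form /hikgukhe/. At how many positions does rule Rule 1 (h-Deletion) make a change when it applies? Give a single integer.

Rule 1 h-Deletion: [hikgukhe] → [ikguke]
Rule 2 Cluster Epenthesis: no change — [ikguke]
Rule 3 Intervocalic Voicing: [ikguke] → [ikguge]
Rule 4 Velar Fronting: [ikguge] → [ikguze]
Rule Rule 1 changed 2 position(s).

2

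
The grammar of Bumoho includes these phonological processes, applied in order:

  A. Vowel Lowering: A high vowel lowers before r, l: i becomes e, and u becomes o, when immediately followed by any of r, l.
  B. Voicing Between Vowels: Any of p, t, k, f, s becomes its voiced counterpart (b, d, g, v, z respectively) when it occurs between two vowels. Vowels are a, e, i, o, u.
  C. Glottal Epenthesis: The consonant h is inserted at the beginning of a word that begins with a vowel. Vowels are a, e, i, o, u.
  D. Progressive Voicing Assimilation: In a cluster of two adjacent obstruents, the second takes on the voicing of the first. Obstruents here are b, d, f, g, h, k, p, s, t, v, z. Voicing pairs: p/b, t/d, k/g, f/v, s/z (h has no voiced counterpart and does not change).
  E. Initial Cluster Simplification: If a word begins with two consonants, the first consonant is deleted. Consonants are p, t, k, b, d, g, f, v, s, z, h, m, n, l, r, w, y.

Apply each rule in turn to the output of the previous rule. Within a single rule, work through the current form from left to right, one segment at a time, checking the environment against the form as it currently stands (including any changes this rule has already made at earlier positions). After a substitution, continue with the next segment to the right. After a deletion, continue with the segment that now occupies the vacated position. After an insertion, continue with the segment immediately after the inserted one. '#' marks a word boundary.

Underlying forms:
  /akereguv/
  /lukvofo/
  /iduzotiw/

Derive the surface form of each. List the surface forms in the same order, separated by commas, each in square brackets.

/akereguv/:
  A Vowel Lowering: no change — [akereguv]
  B Voicing Between Vowels: [akereguv] → [agereguv]
  C Glottal Epenthesis: [agereguv] → [hagereguv]
  D Progressive Voicing Assimilation: no change — [hagereguv]
  E Initial Cluster Simplification: no change — [hagereguv]
/lukvofo/:
  A Vowel Lowering: no change — [lukvofo]
  B Voicing Between Vowels: [lukvofo] → [lukvovo]
  C Glottal Epenthesis: no change — [lukvovo]
  D Progressive Voicing Assimilation: [lukvovo] → [lukfovo]
  E Initial Cluster Simplification: no change — [lukfovo]
/iduzotiw/:
  A Vowel Lowering: no change — [iduzotiw]
  B Voicing Between Vowels: [iduzotiw] → [iduzodiw]
  C Glottal Epenthesis: [iduzodiw] → [hiduzodiw]
  D Progressive Voicing Assimilation: no change — [hiduzodiw]
  E Initial Cluster Simplification: no change — [hiduzodiw]

[hagereguv], [lukfovo], [hiduzodiw]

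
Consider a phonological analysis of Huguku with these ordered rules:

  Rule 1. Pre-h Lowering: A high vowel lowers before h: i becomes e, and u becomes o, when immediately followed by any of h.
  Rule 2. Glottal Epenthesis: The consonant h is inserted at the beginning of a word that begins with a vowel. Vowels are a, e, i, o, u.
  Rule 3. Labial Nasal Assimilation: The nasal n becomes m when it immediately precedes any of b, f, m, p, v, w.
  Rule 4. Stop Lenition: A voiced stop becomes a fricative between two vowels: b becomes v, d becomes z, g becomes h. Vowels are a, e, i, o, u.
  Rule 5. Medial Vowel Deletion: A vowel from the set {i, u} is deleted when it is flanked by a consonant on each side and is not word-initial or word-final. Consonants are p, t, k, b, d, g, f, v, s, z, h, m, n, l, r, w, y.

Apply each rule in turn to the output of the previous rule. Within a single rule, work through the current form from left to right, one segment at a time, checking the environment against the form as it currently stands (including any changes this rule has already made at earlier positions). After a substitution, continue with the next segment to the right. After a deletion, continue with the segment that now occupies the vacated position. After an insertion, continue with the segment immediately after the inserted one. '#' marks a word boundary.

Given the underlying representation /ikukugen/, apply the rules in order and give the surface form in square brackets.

[hkkhen]

Rule 1 Pre-h Lowering: no change — [ikukugen]
Rule 2 Glottal Epenthesis: [ikukugen] → [hikukugen]
Rule 3 Labial Nasal Assimilation: no change — [hikukugen]
Rule 4 Stop Lenition: [hikukugen] → [hikukuhen]
Rule 5 Medial Vowel Deletion: [hikukuhen] → [hkkhen]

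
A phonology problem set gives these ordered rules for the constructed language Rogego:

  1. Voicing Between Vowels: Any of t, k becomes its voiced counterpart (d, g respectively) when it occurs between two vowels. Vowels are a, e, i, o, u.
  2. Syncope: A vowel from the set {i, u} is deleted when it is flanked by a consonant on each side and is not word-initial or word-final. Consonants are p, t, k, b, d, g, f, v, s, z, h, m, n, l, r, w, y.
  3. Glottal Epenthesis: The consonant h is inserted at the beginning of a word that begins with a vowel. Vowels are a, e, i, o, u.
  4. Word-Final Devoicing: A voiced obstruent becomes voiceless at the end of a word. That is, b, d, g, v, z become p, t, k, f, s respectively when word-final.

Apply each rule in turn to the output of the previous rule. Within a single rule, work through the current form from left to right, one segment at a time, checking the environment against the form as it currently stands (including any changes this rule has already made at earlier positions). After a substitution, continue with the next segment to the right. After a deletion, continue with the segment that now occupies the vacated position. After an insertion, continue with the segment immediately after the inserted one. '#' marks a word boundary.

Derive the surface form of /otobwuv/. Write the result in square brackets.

1 Voicing Between Vowels: [otobwuv] → [odobwuv]
2 Syncope: [odobwuv] → [odobwv]
3 Glottal Epenthesis: [odobwv] → [hodobwv]
4 Word-Final Devoicing: [hodobwv] → [hodobwf]

[hodobwf]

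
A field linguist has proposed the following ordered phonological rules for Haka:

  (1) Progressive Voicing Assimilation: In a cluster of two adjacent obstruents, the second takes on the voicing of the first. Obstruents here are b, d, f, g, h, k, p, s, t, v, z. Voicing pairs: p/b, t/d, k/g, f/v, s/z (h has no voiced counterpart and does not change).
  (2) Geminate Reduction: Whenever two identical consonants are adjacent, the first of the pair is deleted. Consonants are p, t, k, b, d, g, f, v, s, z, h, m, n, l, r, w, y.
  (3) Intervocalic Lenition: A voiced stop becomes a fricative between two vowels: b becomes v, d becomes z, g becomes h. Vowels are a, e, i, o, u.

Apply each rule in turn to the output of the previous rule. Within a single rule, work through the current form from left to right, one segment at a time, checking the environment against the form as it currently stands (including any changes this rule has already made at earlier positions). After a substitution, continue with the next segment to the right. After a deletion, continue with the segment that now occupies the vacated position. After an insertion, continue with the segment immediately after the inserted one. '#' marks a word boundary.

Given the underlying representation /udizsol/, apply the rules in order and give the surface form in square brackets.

(1) Progressive Voicing Assimilation: [udizsol] → [udizzol]
(2) Geminate Reduction: [udizzol] → [udizol]
(3) Intervocalic Lenition: [udizol] → [uzizol]

[uzizol]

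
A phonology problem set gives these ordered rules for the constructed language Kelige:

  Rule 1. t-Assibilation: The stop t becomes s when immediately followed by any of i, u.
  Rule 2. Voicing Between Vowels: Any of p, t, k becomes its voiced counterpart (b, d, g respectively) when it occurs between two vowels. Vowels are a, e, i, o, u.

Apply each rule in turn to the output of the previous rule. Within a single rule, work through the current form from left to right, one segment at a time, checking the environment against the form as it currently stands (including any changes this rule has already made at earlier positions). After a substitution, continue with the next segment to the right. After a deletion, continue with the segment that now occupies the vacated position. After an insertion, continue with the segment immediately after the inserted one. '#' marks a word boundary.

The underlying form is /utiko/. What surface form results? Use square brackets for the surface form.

Rule 1 t-Assibilation: [utiko] → [usiko]
Rule 2 Voicing Between Vowels: [usiko] → [usigo]

[usigo]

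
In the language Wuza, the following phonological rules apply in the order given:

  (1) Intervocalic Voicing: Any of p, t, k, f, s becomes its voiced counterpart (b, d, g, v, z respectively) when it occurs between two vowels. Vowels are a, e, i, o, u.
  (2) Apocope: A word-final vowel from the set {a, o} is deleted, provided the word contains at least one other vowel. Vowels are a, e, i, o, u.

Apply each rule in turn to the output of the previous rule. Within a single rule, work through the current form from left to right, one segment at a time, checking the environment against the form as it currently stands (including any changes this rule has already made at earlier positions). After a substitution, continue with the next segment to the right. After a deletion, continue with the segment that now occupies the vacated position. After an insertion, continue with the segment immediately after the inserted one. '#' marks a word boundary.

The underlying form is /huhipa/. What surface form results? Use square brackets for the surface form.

(1) Intervocalic Voicing: [huhipa] → [huhiba]
(2) Apocope: [huhiba] → [huhib]

[huhib]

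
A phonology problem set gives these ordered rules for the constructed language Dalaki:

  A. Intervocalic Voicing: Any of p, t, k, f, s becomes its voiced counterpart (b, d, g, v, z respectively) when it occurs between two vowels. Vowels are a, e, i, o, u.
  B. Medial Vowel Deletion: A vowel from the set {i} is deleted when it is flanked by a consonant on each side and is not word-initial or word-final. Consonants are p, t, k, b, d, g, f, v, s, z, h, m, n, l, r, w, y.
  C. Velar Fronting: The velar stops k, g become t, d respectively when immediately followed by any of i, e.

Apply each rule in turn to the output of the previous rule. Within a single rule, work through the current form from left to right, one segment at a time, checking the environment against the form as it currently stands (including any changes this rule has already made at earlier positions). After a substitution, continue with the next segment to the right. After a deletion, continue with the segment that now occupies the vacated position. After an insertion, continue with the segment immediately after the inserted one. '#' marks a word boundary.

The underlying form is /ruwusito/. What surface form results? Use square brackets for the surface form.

[ruwuzdo]

A Intervocalic Voicing: [ruwusito] → [ruwuzido]
B Medial Vowel Deletion: [ruwuzido] → [ruwuzdo]
C Velar Fronting: no change — [ruwuzdo]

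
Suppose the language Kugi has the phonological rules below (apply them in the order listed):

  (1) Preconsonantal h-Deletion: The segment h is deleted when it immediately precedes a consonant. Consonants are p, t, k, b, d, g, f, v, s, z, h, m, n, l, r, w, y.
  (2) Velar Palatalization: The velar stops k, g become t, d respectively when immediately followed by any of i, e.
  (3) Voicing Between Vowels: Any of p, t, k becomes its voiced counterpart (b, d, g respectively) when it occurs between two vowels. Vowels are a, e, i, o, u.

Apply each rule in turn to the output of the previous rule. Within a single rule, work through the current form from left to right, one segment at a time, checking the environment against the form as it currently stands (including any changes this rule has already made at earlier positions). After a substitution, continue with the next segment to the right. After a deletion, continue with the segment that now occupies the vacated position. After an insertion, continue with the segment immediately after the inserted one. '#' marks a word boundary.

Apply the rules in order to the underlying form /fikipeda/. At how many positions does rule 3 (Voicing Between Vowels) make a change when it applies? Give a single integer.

2

(1) Preconsonantal h-Deletion: no change — [fikipeda]
(2) Velar Palatalization: [fikipeda] → [fitipeda]
(3) Voicing Between Vowels: [fitipeda] → [fidibeda]
Rule 3 changed 2 position(s).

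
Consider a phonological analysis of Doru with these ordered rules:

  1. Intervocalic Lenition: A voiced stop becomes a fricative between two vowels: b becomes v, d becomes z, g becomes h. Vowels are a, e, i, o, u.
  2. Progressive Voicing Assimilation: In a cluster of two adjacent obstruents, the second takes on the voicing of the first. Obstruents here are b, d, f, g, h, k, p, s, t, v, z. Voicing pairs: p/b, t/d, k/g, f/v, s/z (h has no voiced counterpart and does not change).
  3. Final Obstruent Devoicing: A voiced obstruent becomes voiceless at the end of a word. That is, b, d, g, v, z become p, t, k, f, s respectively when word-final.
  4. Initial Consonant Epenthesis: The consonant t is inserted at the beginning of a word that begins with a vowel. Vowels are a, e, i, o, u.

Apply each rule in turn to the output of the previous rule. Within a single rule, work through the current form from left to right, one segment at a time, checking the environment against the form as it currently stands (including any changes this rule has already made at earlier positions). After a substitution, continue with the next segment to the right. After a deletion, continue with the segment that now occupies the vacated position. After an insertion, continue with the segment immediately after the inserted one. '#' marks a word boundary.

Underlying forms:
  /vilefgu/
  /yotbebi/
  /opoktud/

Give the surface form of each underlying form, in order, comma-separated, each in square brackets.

[vilefku], [yotpevi], [topoktut]

/vilefgu/:
  1 Intervocalic Lenition: no change — [vilefgu]
  2 Progressive Voicing Assimilation: [vilefgu] → [vilefku]
  3 Final Obstruent Devoicing: no change — [vilefku]
  4 Initial Consonant Epenthesis: no change — [vilefku]
/yotbebi/:
  1 Intervocalic Lenition: [yotbebi] → [yotbevi]
  2 Progressive Voicing Assimilation: [yotbevi] → [yotpevi]
  3 Final Obstruent Devoicing: no change — [yotpevi]
  4 Initial Consonant Epenthesis: no change — [yotpevi]
/opoktud/:
  1 Intervocalic Lenition: no change — [opoktud]
  2 Progressive Voicing Assimilation: no change — [opoktud]
  3 Final Obstruent Devoicing: [opoktud] → [opoktut]
  4 Initial Consonant Epenthesis: [opoktut] → [topoktut]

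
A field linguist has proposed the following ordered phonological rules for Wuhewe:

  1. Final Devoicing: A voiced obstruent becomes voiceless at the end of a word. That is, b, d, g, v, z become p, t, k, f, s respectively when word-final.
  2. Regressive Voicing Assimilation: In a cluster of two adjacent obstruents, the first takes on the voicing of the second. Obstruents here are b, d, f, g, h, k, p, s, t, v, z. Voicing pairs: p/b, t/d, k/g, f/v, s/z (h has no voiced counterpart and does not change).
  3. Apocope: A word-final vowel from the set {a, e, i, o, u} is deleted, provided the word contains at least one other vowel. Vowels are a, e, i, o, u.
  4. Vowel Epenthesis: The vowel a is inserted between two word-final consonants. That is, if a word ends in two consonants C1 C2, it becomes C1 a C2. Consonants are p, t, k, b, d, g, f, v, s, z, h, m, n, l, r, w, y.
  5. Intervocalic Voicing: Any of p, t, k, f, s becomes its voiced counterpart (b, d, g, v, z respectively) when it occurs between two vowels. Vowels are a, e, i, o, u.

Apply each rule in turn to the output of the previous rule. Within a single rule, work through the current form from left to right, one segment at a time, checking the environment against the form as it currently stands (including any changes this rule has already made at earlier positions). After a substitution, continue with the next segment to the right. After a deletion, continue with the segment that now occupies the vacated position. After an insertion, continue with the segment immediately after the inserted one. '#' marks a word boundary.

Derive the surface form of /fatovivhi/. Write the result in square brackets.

[fadovivah]

1 Final Devoicing: no change — [fatovivhi]
2 Regressive Voicing Assimilation: [fatovivhi] → [fatovifhi]
3 Apocope: [fatovifhi] → [fatovifh]
4 Vowel Epenthesis: [fatovifh] → [fatovifah]
5 Intervocalic Voicing: [fatovifah] → [fadovivah]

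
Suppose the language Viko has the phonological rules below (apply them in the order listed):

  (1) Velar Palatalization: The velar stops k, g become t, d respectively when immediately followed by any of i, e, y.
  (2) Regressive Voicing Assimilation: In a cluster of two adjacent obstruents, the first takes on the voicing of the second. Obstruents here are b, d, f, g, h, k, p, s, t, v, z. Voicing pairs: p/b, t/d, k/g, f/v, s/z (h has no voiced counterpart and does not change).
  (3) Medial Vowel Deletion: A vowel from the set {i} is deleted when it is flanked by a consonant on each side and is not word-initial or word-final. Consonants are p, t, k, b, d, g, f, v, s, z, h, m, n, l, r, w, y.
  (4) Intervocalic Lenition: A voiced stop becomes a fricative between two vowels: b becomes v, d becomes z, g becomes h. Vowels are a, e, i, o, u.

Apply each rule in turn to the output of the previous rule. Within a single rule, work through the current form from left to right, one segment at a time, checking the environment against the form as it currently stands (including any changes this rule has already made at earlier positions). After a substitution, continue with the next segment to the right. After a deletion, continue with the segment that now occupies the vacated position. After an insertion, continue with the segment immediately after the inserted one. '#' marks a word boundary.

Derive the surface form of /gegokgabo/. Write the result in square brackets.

[dehoggavo]

(1) Velar Palatalization: [gegokgabo] → [degokgabo]
(2) Regressive Voicing Assimilation: [degokgabo] → [degoggabo]
(3) Medial Vowel Deletion: no change — [degoggabo]
(4) Intervocalic Lenition: [degoggabo] → [dehoggavo]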